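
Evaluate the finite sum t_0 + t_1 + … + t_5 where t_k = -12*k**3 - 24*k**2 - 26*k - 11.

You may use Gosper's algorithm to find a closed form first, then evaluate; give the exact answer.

t_(k+1)/t_k = (12*k**3 + 60*k**2 + 110*k + 73)/(12*k**3 + 24*k**2 + 26*k + 11).
Factor: A=1; B=1; C=k**3 + 2*k**2 + 13*k/6 + 11/12.
Set up (1)·f(k+1) − (1)·f(k) − (k**3 + 2*k**2 + 13*k/6 + 11/12) = 0.
d = 4 from the (0,0,3) case.
Match coefficients ⇒ f(k) = k*(3*k**3 + 2*k**2 + 4*k + 2)/12.
Certificate R = B(k−1)f/C = k*(3*k**3 + 2*k**2 + 4*k + 2)/(12*k**3 + 24*k**2 + 26*k + 11) gives s_k = k*(-3*k**3 - 2*k**2 - 4*k - 2).
Check: Δs_k = -12*k**3 - 24*k**2 - 26*k - 11. ✓
Telescoping: Σ = s_(6) − s_(0) = -4476 − (0) = -4476.

Σ = -4476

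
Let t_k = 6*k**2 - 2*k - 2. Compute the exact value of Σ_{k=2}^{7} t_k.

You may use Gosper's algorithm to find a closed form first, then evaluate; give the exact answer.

t_(k+1)/t_k = (k - 3*(k + 1)**2 + 2)/(-3*k**2 + k + 1).
Gosper form: A/B · C(k+1)/C(k) with A=1, B=1, C=k**2 - k/3 - 1/3.
Key eq: (1)·f(k+1) = (1)·f(k) + (k**2 - k/3 - 1/3).
d = 3 from the (0,0,2) case.
A polynomial solution: f(k) = k**2*(k - 2)/3.
R(k) = B(k−1)·f(k)/C(k) = k**2*(k - 2)/(3*k**2 - k - 1); s_k = R·t_k = 2*k**2*(k - 2).
Δs = 6*k**2 - 2*k - 2, as required.
Sum = s_(8) − s_(2); s_(8) = 768, s_(2) = 0 ⇒ 768.

Σ = 768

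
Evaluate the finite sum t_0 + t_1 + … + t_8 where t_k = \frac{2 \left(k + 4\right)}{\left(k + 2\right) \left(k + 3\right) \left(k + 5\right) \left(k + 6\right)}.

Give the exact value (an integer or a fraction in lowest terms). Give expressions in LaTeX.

t_(k+1)/t_k = (k + 2)*(k + 5)**2/((k + 4)**2*(k + 7)).
So A=k + 2 and B=k + 7, with C=k**2 + 8*k + 16.
Set up (k + 2)·f(k+1) − (k + 6)·f(k) − (k**2 + 8*k + 16) = 0.
deg f ≤ 4 (via 1,1,2).
Solve for f: f(k) = k*(k + 3)*(k + 4)*(k + 7)/20 (degree 4 ≤ 4).
Get s_k = R·t_k = k*(k + 7)/(10*(k**2 + 7*k + 10)) with R(k) = B(k−1)f(k)/C(k) = k*(k + 3)*(k + 6)*(k + 7)/(20*(k + 4)).
Δs = 2*(k + 4)/(k**4 + 16*k**3 + 91*k**2 + 216*k + 180), as required.
Σ_(k=0)^(8) t_k = s_(9) − s_(0) = 36/385 − (0) = 36/385.

Σ = 36/385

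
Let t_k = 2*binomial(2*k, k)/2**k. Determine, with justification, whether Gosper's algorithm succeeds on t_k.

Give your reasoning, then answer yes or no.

Compute t_(k+1)/t_k: get (2*k + 1)/(k + 1).
Gosper form: A/B · C(k+1)/C(k) with A=2*k + 1, B=k + 1, C=1.
Key eq: (2*k + 1)·f(k+1) = (k)·f(k) + (1).
From deg A=1, deg B=1, deg C=0: d=-1.
d = -1 < 0 ⇒ no nonzero polynomial f; not summable.

No — negative degree bound, so no certificate f.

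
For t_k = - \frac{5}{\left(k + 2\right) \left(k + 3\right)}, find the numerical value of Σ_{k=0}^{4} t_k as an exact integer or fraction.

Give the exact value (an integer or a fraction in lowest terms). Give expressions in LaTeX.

Σ = -25/14

Compute t_(k+1)/t_k: get (k + 2)/(k + 4).
Take A(k)=k + 2, B(k)=k + 4, C(k)=1.
Set up (k + 2)·f(k+1) − (k + 3)·f(k) − (1) = 0.
From deg A=1, deg B=1, deg C=0: d=1.
Coefficient equations give f(k) = k/2.
Then R = B(k−1)f/C = k*(k + 3)/2, so s_k = R(k)·t_k = -5*k/(2*k + 4).
Verify: -5/(k**2 + 5*k + 6) matches t_k.
Evaluate s at k=5 and k=0: -25/14 and 0; difference -25/14.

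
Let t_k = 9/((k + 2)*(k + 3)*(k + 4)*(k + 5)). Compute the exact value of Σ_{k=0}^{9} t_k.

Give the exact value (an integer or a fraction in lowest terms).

Ratio r(k) = (k + 2)/(k + 6).
Normal form (A,B,C) = (k + 2, k + 6, 1).
Key eq: (k + 2)·f(k+1) = (k + 5)·f(k) + (1).
deg f ≤ 3 (via 1,1,0).
Solve for f: f(k) = k*(k**2 + 9*k + 26)/72 (degree 3 ≤ 3).
Get s_k = R·t_k = k*(k**2 + 9*k + 26)/(8*(k + 2)*(k + 3)*(k + 4)) with R(k) = B(k−1)f(k)/C(k) = k*(k + 5)*(k**2 + 9*k + 26)/72.
Δs = 9/(k**4 + 14*k**3 + 71*k**2 + 154*k + 120), as required.
Sum = s_(10) − s_(0); s_(10) = 45/364, s_(0) = 0 ⇒ 45/364.

Σ = 45/364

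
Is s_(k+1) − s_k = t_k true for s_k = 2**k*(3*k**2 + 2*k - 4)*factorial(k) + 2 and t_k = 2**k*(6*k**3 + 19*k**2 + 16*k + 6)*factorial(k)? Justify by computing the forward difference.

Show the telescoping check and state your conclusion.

valid (s_(k+1) − s_k reduces to t_k)

s_(k+1) = 2**(k + 1)*(2*k + 3*(k + 1)**2 - 2)*factorial(k + 1) + 2
s_(k+1) − s_k = 2**k*(6*k**3 + 19*k**2 + 16*k + 6)*factorial(k)
(s_(k+1) − s_k) − t_k = 0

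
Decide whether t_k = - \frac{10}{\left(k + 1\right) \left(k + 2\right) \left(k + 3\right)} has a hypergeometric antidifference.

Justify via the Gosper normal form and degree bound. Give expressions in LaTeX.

Yes. s_k = \frac{5 k \left(- k - 3\right)}{2 \left(k + 1\right) \left(k + 2\right)}.

Step 1: r(k) = (k + 1)/(k + 4).
Normal form (A,B,C) = (k + 1, k + 4, 1).
Solve (k + 1)·f(k+1) − (k + 3)·f(k) = 1.
Degrees (1,1,0) ⇒ d ≤ 2.
A polynomial solution: f(k) = k*(k + 3)/4.
Certificate R = B(k−1)f/C = k*(k + 3)**2/4 gives s_k = 5*k*(-k - 3)/(2*(k + 1)*(k + 2)).
Verify: -10/(k**3 + 6*k**2 + 11*k + 6) matches t_k.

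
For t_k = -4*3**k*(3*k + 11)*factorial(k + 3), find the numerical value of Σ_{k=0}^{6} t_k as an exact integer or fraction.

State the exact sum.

Ratio r(k) = 3*(k + 4)*(3*k + 14)/(3*k + 11).
A = 3*k + 12, B = 1, C = k + 11/3.
Solve (3*k + 12)·f(k+1) − (1)·f(k) = k + 11/3.
Degrees (1,0,1) ⇒ d ≤ 0.
Solve for f: f(k) = 1/3 (degree 0 ≤ 0).
So s_k = (B(k−1)f/C)·t_k = (1/(3*k + 11))·t_k = -4*3**k*factorial(k + 3).
s_(k+1) − s_k = -4*3**k*(3*k + 11)*factorial(k + 3) = t_k.
Telescoping: Σ = s_(7) − s_(0) = -31744742400 − (-24) = -31744742376.

Σ = -31744742376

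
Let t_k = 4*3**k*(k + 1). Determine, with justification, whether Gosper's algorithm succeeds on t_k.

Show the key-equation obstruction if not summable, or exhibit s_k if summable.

Yes. s_k = 3**k*(2*k - 1).

The ratio is 3*(k + 2)/(k + 1).
Take A(k)=3, B(k)=1, C(k)=k + 1.
Set up (3)·f(k+1) − (1)·f(k) − (k + 1) = 0.
d = 1 from the (0,0,1) case.
Solving with deg f ≤ 1: f(k) = (2*k - 1)/4.
Get s_k = R·t_k = 3**k*(2*k - 1) with R(k) = B(k−1)f(k)/C(k) = (2*k - 1)/(4*(k + 1)).
s_(k+1) − s_k = 4*3**k*(k + 1) = t_k.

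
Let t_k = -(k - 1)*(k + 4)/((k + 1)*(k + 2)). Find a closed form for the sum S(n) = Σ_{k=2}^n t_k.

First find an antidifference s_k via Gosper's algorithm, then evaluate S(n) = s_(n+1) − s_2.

S(n) = n*(1 - n)/(n + 2)

The ratio is k*(k + 1)*(k + 5)/((k - 1)*(k + 3)*(k + 4)).
Take A(k)=k + 1, B(k)=k + 3, C(k)=k**2 + 3*k - 4.
Solve (k + 1)·f(k+1) − (k + 2)·f(k) = k**2 + 3*k - 4.
d = 2 from the (1,1,2) case.
Coefficient equations give f(k) = k*(k - 5).
R(k) = B(k−1)·f(k)/C(k) = k*(k - 5)*(k + 2)/((k - 1)*(k + 4)); s_k = R·t_k = k*(5 - k)/(k + 1).
s_(k+1) − s_k = (-k**2 - 3*k + 4)/(k**2 + 3*k + 2) = t_k.
Telescope: S(n) = s_(n+1) − s_(2) = (-n**2 + 3*n + 4)/(n + 2) − (2) = n*(1 - n)/(n + 2).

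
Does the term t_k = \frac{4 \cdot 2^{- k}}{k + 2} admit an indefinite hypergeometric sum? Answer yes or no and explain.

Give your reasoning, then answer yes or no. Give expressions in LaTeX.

The ratio is (k + 2)/(2*(k + 3)).
Take A(k)=k/2 + 1, B(k)=k + 3, C(k)=1.
Need (k/2 + 1)·f(k+1) − (k + 2)·f(k) = 1.
Degrees (1,1,0) ⇒ d ≤ -1.
deg f ≤ -1 is impossible — no certificate.

No — key equation has no polynomial f.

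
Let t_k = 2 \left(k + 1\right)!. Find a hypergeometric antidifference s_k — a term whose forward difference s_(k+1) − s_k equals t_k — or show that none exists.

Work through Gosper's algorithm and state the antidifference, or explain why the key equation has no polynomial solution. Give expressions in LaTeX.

not Gosper-summable; s_k does not exist

t_(k+1)/t_k = k + 2.
Factor: A=k + 2; B=1; C=1.
Key eq: (k + 2)·f(k+1) = (1)·f(k) + (1).
From deg A=1, deg B=0, deg C=0: d=-1.
Bound -1 < 0, so the key equation has no polynomial solution.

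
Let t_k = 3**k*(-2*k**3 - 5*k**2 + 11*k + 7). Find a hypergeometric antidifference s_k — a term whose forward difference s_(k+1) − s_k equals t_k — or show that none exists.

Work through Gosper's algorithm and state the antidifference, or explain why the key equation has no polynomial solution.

t_(k+1)/t_k = 3*(2*k**3 + 11*k**2 + 5*k - 11)/(2*k**3 + 5*k**2 - 11*k - 7).
Normal form (A,B,C) = (3, 1, k**3 + 5*k**2/2 - 11*k/2 - 7/2).
Set up (3)·f(k+1) − (1)·f(k) − (k**3 + 5*k**2/2 - 11*k/2 - 7/2) = 0.
Bound: deg f ≤ 3.
Solve for f: f(k) = (k**3 - 2*k**2 - 4*k + 4)/2 (degree 3 ≤ 3).
Then R = B(k−1)f/C = (k**3 - 2*k**2 - 4*k + 4)/(2*k**3 + 5*k**2 - 11*k - 7), so s_k = R(k)·t_k = 3**k*(-k**3 + 2*k**2 + 4*k - 4).
Verify: 3**k*(-2*k**3 - 5*k**2 + 11*k + 7) matches t_k.

s_k = 3**k*(-k**3 + 2*k**2 + 4*k - 4)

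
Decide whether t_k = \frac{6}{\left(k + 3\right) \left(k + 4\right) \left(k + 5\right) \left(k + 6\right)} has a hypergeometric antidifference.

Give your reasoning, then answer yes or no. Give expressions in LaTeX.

The ratio is (k + 3)/(k + 7).
Take A(k)=k + 3, B(k)=k + 7, C(k)=1.
Key eq: (k + 3)·f(k+1) = (k + 6)·f(k) + (1).
deg f ≤ 3 (via 1,1,0).
Solve for f: f(k) = k*(k**2 + 12*k + 47)/180 (degree 3 ≤ 3).
Then R = B(k−1)f/C = k*(k + 6)*(k**2 + 12*k + 47)/180, so s_k = R(k)·t_k = k*(k**2 + 12*k + 47)/(30*(k + 3)*(k + 4)*(k + 5)).
Δs = 6/(k**4 + 18*k**3 + 119*k**2 + 342*k + 360), as required.

Yes. s_k = \frac{k \left(k^{2} + 12 k + 47\right)}{30 \left(k + 3\right) \left(k + 4\right) \left(k + 5\right)}.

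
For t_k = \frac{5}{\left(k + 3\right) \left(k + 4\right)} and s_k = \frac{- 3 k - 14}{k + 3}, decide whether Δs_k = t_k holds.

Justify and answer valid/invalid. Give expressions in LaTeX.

s_(k+1) = (-3*k - 17)/(k + 4)
s_(k+1) − s_k = 5/(k**2 + 7*k + 12)
(s_(k+1) − s_k) − t_k = 0

Valid — Δs_k = t_k.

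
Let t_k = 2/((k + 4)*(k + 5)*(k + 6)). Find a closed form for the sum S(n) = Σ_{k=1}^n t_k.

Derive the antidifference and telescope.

Ratio r(k) = (k + 4)/(k + 7).
So A=k + 4 and B=k + 7, with C=1.
Solve (k + 4)·f(k+1) − (k + 6)·f(k) = 1.
d = 2 from the (1,1,0) case.
Match coefficients ⇒ f(k) = k*(k + 9)/40.
R(k) = B(k−1)·f(k)/C(k) = k*(k + 6)*(k + 9)/40; s_k = R·t_k = k*(k + 9)/(20*(k + 4)*(k + 5)).
Verify: 2/(k**3 + 15*k**2 + 74*k + 120) matches t_k.
Evaluate: s_(n+1) = (n**2 + 11*n + 10)/(20*(n**2 + 11*n + 30)); subtract s_(1) = 1/60 ⇒ S(n) = n*(n + 11)/(30*(n**2 + 11*n + 30)).

S(n) = n*(n + 11)/(30*(n**2 + 11*n + 30))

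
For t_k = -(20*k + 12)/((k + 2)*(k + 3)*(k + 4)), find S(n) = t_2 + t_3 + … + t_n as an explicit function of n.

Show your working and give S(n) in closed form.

S(n) = (-33*n**2 - 31*n + 64)/(10*(n**2 + 7*n + 12))

t_(k+1)/t_k = (k + 2)*(5*k + 8)/((k + 5)*(5*k + 3)).
Take A(k)=k + 2, B(k)=k + 5, C(k)=k + 3/5.
Key eq: (k + 2)·f(k+1) = (k + 4)·f(k) + (k + 3/5).
Degrees (1,1,1) ⇒ d ≤ 2.
A polynomial solution: f(k) = k*(13*k + 5)/60.
Get s_k = R·t_k = -k*(13*k + 5)/(3*(k + 2)*(k + 3)) with R(k) = B(k−1)f(k)/C(k) = k*(k + 4)*(13*k + 5)/(12*(5*k + 3)).
s_(k+1) − s_k = 4*(-5*k - 3)/(k**3 + 9*k**2 + 26*k + 24) = t_k.
s_(n+1) = (-13*n**2 - 31*n - 18)/(3*(n**2 + 7*n + 12)) and s_(2) = -31/30, so S(n) = (-33*n**2 - 31*n + 64)/(10*(n**2 + 7*n + 12)).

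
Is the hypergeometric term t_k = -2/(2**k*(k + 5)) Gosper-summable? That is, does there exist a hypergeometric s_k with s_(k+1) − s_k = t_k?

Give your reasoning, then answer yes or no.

No. Not Gosper-summable.

Ratio r(k) = (k + 5)/(2*(k + 6)).
So A=k/2 + 5/2 and B=k + 6, with C=1.
f must satisfy (k/2 + 5/2)·f(k+1) − (k + 5)·f(k) = 1.
d = -1 from the (1,1,0) case.
Negative degree bound (-1): no f exists, t_k not Gosper-summable.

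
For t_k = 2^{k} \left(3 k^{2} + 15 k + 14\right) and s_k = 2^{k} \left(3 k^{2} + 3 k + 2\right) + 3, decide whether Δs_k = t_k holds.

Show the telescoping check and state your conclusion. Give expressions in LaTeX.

s_(k+1) = 2**(k + 1)*(3*k + 3*(k + 1)**2 + 5) + 3
s_(k+1) − s_k = 2**k*(3*k**2 + 15*k + 14)
(s_(k+1) − s_k) − t_k = 0

valid; difference matches t_k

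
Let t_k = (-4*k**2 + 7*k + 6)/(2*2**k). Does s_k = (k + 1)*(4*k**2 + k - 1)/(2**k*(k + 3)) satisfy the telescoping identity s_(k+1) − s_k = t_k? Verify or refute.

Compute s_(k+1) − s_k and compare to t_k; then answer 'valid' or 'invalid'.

Invalid: residual (4*k**3 + 13*k**2 - 25*k - 20)/(2**k*(k**2 + 7*k + 12)) ≠ 0.

s_(k+1) = (k + 2)*(k + 4*(k + 1)**2)/(2*2**k*(k + 4))
s_(k+1) − s_k = (-4*k**4 - 13*k**3 + 33*k**2 + 76*k + 32)/(2*2**k*(k**2 + 7*k + 12))
(s_(k+1) − s_k) − t_k = (4*k**3 + 13*k**2 - 25*k - 20)/(2**k*(k**2 + 7*k + 12))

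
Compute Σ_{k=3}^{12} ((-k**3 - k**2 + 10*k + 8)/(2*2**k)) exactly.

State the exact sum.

t_(k+1)/t_k = (k**3 + 4*k**2 - 5*k - 16)/(2*(k**3 + k**2 - 10*k - 8)).
So A=1/2 and B=1, with C=k**3 + k**2 - 10*k - 8.
f must satisfy (1/2)·f(k+1) − (1)·f(k) = k**3 + k**2 - 10*k - 8.
deg f ≤ 3 (via 0,0,3).
Coefficient equations give f(k) = -2*(k + 1)*(k**2 + 3*k - 2).
R(k) = B(k−1)·f(k)/C(k) = -2*(k + 1)*(k**2 + 3*k - 2)/(k**3 + k**2 - 10*k - 8); s_k = R·t_k = (k**3 + 4*k**2 + k - 2)/2**k.
Check: Δs_k = (-k**3 - k**2 + 10*k + 8)/(2*2**k). ✓
Telescoping: Σ = s_(13) − s_(3) = 721/2048 − (8) = -15663/2048.

Σ = -15663/2048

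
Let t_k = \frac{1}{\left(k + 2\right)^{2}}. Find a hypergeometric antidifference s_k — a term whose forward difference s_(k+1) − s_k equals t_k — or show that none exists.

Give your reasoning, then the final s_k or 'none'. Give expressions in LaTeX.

not Gosper-summable; s_k does not exist

Compute t_(k+1)/t_k: get (k + 2)**2/(k + 3)**2.
Factor: A=k**2 + 4*k + 4; B=k**2 + 6*k + 9; C=1.
Set up (k**2 + 4*k + 4)·f(k+1) − (k**2 + 4*k + 4)·f(k) − (1) = 0.
Bound: deg f ≤ 0.
Generic f = c0 gives residual -1; -1 = 0 cannot hold, so t_k is not Gosper-summable.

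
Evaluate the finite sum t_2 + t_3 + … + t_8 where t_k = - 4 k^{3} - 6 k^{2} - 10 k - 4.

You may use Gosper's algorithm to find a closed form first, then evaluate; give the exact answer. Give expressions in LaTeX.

Compute t_(k+1)/t_k: get (2*k**3 + 9*k**2 + 17*k + 12)/(2*k**3 + 3*k**2 + 5*k + 2).
Normal form (A,B,C) = (1, 1, k**3 + 3*k**2/2 + 5*k/2 + 1).
Key eq: (1)·f(k+1) = (1)·f(k) + (k**3 + 3*k**2/2 + 5*k/2 + 1).
deg f ≤ 4 (via 0,0,3).
Coefficient equations give f(k) = k**2*(k**2 + 3)/4.
Then R = B(k−1)f/C = k**2*(k**2 + 3)/(2*(2*k + 1)*(k**2 + k + 2)), so s_k = R(k)·t_k = k**2*(-k**2 - 3).
Check: Δs_k = -4*k**3 - 6*k**2 - 10*k - 4. ✓
Σ_(k=2)^(8) t_k = s_(9) − s_(2) = -6804 − (-28) = -6776.

Σ = -6776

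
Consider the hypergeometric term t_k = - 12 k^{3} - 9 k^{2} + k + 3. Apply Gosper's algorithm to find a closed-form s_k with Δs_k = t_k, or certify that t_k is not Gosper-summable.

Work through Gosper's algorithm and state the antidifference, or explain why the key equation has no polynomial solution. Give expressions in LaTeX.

Ratio r(k) = (12*k**3 + 45*k**2 + 53*k + 17)/(12*k**3 + 9*k**2 - k - 3).
Factor: A=1; B=1; C=k**3 + 3*k**2/4 - k/12 - 1/4.
Key eq: (1)·f(k+1) = (1)·f(k) + (k**3 + 3*k**2/4 - k/12 - 1/4).
Bound: deg f ≤ 4.
Solve for f: f(k) = k*(3*k**3 - 3*k**2 - 2*k - 1)/12 (degree 4 ≤ 4).
R(k) = B(k−1)·f(k)/C(k) = k*(3*k**3 - 3*k**2 - 2*k - 1)/(12*k**3 + 9*k**2 - k - 3); s_k = R·t_k = k*(-3*k**3 + 3*k**2 + 2*k + 1).
s_(k+1) − s_k = -12*k**3 - 9*k**2 + k + 3 = t_k.

s_k = k \left(- 3 k^{3} + 3 k^{2} + 2 k + 1\right)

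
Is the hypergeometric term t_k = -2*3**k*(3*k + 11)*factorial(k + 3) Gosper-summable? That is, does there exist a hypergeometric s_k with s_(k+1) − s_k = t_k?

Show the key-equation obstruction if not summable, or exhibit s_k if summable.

Yes. s_k = -2*3**k*factorial(k + 3).

t_(k+1)/t_k = 3*(k + 4)*(3*k + 14)/(3*k + 11).
Take A(k)=3*k + 12, B(k)=1, C(k)=k + 11/3.
Set up (3*k + 12)·f(k+1) − (1)·f(k) − (k + 11/3) = 0.
Degrees (1,0,1) ⇒ d ≤ 0.
Coefficient equations give f(k) = 1/3.
Get s_k = R·t_k = -2*3**k*factorial(k + 3) with R(k) = B(k−1)f(k)/C(k) = 1/(3*k + 11).
Check: Δs_k = -2*3**k*(3*k + 11)*factorial(k + 3). ✓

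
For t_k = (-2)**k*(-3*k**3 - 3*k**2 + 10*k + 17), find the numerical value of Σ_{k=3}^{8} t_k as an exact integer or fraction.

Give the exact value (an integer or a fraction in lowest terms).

Compute t_(k+1)/t_k: get 2*(-3*k**3 - 12*k**2 - 5*k + 21)/(3*k**3 + 3*k**2 - 10*k - 17).
Gosper form: A/B · C(k+1)/C(k) with A=-2, B=1, C=k**3 + k**2 - 10*k/3 - 17/3.
f must satisfy (-2)·f(k+1) − (1)·f(k) = k**3 + k**2 - 10*k/3 - 17/3.
Bound: deg f ≤ 3.
Solve for f: f(k) = -(k**3 - k**2 - 4*k - 3)/3 (degree 3 ≤ 3).
So s_k = (B(k−1)f/C)·t_k = (-(k**3 - k**2 - 4*k - 3)/(3*k**3 + 3*k**2 - 10*k - 17))·t_k = (-2)**k*(k**3 - k**2 - 4*k - 3).
Δs = (-2)**k*(-3*k**3 - 3*k**2 + 10*k + 17), as required.
Σ_(k=3)^(8) t_k = s_(9) − s_(3) = -311808 − (-24) = -311784.

Σ = -311784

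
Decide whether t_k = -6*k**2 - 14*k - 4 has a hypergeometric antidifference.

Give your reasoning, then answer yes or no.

The ratio is (3*k**2 + 13*k + 12)/(3*k**2 + 7*k + 2).
Take A(k)=1, B(k)=1, C(k)=k**2 + 7*k/3 + 2/3.
Set up (1)·f(k+1) − (1)·f(k) − (k**2 + 7*k/3 + 2/3) = 0.
d = 3 from the (0,0,2) case.
Solving with deg f ≤ 3: f(k) = k*(k**2 + 2*k - 1)/3.
R(k) = B(k−1)·f(k)/C(k) = k*(k**2 + 2*k - 1)/((k + 2)*(3*k + 1)); s_k = R·t_k = 2*k*(-k**2 - 2*k + 1).
s_(k+1) − s_k = -6*k**2 - 14*k - 4 = t_k.

Yes. s_k = 2*k*(-k**2 - 2*k + 1).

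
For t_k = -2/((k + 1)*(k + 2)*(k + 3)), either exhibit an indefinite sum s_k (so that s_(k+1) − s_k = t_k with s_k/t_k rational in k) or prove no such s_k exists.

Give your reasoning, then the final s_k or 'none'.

s_k = k*(-k - 3)/(2*(k + 1)*(k + 2))

t_(k+1)/t_k = (k + 1)/(k + 4).
Take A(k)=k + 1, B(k)=k + 4, C(k)=1.
Set up (k + 1)·f(k+1) − (k + 3)·f(k) − (1) = 0.
Degrees (1,1,0) ⇒ d ≤ 2.
Match coefficients ⇒ f(k) = k*(k + 3)/4.
So s_k = (B(k−1)f/C)·t_k = (k*(k + 3)**2/4)·t_k = k*(-k - 3)/(2*(k + 1)*(k + 2)).
s_(k+1) − s_k = -2/(k**3 + 6*k**2 + 11*k + 6) = t_k.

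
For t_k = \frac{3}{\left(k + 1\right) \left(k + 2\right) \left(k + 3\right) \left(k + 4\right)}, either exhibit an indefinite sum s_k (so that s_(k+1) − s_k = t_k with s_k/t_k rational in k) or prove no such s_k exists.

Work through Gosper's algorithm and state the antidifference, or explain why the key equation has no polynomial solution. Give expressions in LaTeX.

s_k = \frac{k \left(k^{2} + 6 k + 11\right)}{6 \left(k + 1\right) \left(k + 2\right) \left(k + 3\right)}

t_(k+1)/t_k = (k + 1)/(k + 5).
Take A(k)=k + 1, B(k)=k + 5, C(k)=1.
Set up (k + 1)·f(k+1) − (k + 4)·f(k) − (1) = 0.
From deg A=1, deg B=1, deg C=0: d=3.
Match coefficients ⇒ f(k) = k*(k**2 + 6*k + 11)/18.
So s_k = (B(k−1)f/C)·t_k = (k*(k + 4)*(k**2 + 6*k + 11)/18)·t_k = k*(k**2 + 6*k + 11)/(6*(k + 1)*(k + 2)*(k + 3)).
s_(k+1) − s_k = 3/(k**4 + 10*k**3 + 35*k**2 + 50*k + 24) = t_k.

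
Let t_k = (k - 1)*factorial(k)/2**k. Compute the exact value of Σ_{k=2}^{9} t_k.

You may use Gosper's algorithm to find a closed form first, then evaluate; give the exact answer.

Compute t_(k+1)/t_k: get k*(k + 1)/(2*(k - 1)).
So A=k/2 + 1/2 and B=1, with C=k - 1.
Key eq: (k/2 + 1/2)·f(k+1) = (1)·f(k) + (k - 1).
d = 0 from the (1,0,1) case.
Match coefficients ⇒ f(k) = 2.
So s_k = (B(k−1)f/C)·t_k = (2/(k - 1))·t_k = 2**(1 - k)*factorial(k).
Verify: (k - 1)*factorial(k)/2**k matches t_k.
Evaluate s at k=10 and k=2: 14175/2 and 1; difference 14173/2.

Σ = 14173/2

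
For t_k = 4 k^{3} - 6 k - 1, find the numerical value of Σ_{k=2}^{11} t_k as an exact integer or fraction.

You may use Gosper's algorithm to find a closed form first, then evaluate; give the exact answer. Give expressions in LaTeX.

Σ = 17020

t_(k+1)/t_k = (6*k - 4*(k + 1)**3 + 7)/(-4*k**3 + 6*k + 1).
Normal form (A,B,C) = (1, 1, k**3 - 3*k/2 - 1/4).
Solve (1)·f(k+1) − (1)·f(k) = k**3 - 3*k/2 - 1/4.
From deg A=0, deg B=0, deg C=3: d=4.
A polynomial solution: f(k) = k*(k**3 - 2*k**2 - 2*k + 2)/4.
So s_k = (B(k−1)f/C)·t_k = (k*(k**3 - 2*k**2 - 2*k + 2)/(4*k**3 - 6*k - 1))·t_k = k*(k**3 - 2*k**2 - 2*k + 2).
Verify: 4*k**3 - 6*k - 1 matches t_k.
Evaluate s at k=12 and k=2: 17016 and -4; difference 17020.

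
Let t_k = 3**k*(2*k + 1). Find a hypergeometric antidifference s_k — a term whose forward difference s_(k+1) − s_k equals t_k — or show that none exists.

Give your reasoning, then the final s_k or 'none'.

Ratio r(k) = 3*(2*k + 3)/(2*k + 1).
A = 3, B = 1, C = k + 1/2.
Key eq: (3)·f(k+1) = (1)·f(k) + (k + 1/2).
Bound: deg f ≤ 1.
Solve for f: f(k) = (k - 1)/2 (degree 1 ≤ 1).
Get s_k = R·t_k = 3**k*(k - 1) with R(k) = B(k−1)f(k)/C(k) = (k - 1)/(2*k + 1).
Verify: 3**k*(2*k + 1) matches t_k.

s_k = 3**k*(k - 1)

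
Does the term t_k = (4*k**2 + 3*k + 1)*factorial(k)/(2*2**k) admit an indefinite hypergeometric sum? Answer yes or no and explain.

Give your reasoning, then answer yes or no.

Yes. s_k = (4*k + 3)*factorial(k)/2**k.

The ratio is (k + 1)*(3*k + 4*(k + 1)**2 + 4)/(2*(4*k**2 + 3*k + 1)).
A = k/2 + 1/2, B = 1, C = k**2 + 3*k/4 + 1/4.
Set up (k/2 + 1/2)·f(k+1) − (1)·f(k) − (k**2 + 3*k/4 + 1/4) = 0.
Degrees (1,0,2) ⇒ d ≤ 1.
A polynomial solution: f(k) = (4*k + 3)/2.
Certificate R = B(k−1)f/C = 2*(4*k + 3)/(4*k**2 + 3*k + 1) gives s_k = (4*k + 3)*factorial(k)/2**k.
Verify: (4*k**2 + 3*k + 1)*factorial(k)/(2*2**k) matches t_k.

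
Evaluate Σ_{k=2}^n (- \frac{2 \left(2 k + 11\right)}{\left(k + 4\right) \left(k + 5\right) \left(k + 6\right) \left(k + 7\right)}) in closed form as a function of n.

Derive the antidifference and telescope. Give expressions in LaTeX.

S(n) = \frac{- n^{2} - 12 n + 13}{24 \left(n^{2} + 12 n + 35\right)}

The ratio is (k + 4)*(2*k + 13)/((k + 8)*(2*k + 11)).
Factor: A=k + 4; B=k + 8; C=k + 11/2.
f must satisfy (k + 4)·f(k+1) − (k + 7)·f(k) = k + 11/2.
Bound: deg f ≤ 3.
A polynomial solution: f(k) = k*(k + 5)*(k + 10)/48.
Then R = B(k−1)f/C = k*(k + 5)*(k + 7)*(k + 10)/(24*(2*k + 11)), so s_k = R(k)·t_k = k*(-k - 10)/(12*(k**2 + 10*k + 24)).
Verify: 2*(-2*k - 11)/(k**4 + 22*k**3 + 179*k**2 + 638*k + 840) matches t_k.
Σ_(k=2)^n t_k = s_(n+1) − s_(2) = ((-n**2 - 12*n - 11)/(12*(n**2 + 12*n + 35))) − (-1/24), i.e. (-n**2 - 12*n + 13)/(24*(n**2 + 12*n + 35)).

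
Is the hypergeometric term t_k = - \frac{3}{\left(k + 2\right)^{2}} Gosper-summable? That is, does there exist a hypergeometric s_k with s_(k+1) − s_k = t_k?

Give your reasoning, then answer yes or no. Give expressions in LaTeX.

No — t_k has no hypergeometric antidifference.

Compute t_(k+1)/t_k: get (k + 2)**2/(k + 3)**2.
So A=k**2 + 4*k + 4 and B=k**2 + 6*k + 9, with C=1.
f must satisfy (k**2 + 4*k + 4)·f(k+1) − (k**2 + 4*k + 4)·f(k) = 1.
Degrees (2,2,0) ⇒ d ≤ 0.
Generic f = c0 gives residual -1; -1 = 0 cannot hold, so t_k is not Gosper-summable.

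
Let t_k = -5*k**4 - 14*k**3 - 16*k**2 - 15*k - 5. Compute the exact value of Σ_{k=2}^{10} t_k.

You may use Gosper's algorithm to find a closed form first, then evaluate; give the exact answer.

Σ = -175995

Step 1: r(k) = (5*k**4 + 34*k**3 + 88*k**2 + 109*k + 55)/(5*k**4 + 14*k**3 + 16*k**2 + 15*k + 5).
Take A(k)=1, B(k)=1, C(k)=k**4 + 14*k**3/5 + 16*k**2/5 + 3*k + 1.
Need (1)·f(k+1) − (1)·f(k) = k**4 + 14*k**3/5 + 16*k**2/5 + 3*k + 1.
d = 5 from the (0,0,4) case.
Match coefficients ⇒ f(k) = k**2*(k**3 + k**2 + 3)/5.
Certificate R = B(k−1)f/C = k**2*(k**3 + k**2 + 3)/(5*k**4 + 14*k**3 + 16*k**2 + 15*k + 5) gives s_k = k**2*(-k**3 - k**2 - 3).
s_(k+1) − s_k = -5*k**4 - 14*k**3 - 16*k**2 - 15*k - 5 = t_k.
Sum = s_(11) − s_(2); s_(11) = -176055, s_(2) = -60 ⇒ -175995.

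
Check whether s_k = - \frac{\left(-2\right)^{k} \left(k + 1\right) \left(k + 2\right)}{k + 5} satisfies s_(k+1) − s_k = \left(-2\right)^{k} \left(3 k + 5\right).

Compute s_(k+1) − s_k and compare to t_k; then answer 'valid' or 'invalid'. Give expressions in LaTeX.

Invalid: residual \frac{\left(-2\right)^{k} \left(- 9 k^{2} - 63 k - 78\right)}{k^{2} + 11 k + 30} ≠ 0.

s_(k+1) = 2*(-2)**k*(k + 2)*(k + 3)/(k + 6)
s_(k+1) − s_k = (-2)**k*(3*k**3 + 29*k**2 + 82*k + 72)/(k**2 + 11*k + 30)
(s_(k+1) − s_k) − t_k = (-2)**k*(-9*k**2 - 63*k - 78)/(k**2 + 11*k + 30)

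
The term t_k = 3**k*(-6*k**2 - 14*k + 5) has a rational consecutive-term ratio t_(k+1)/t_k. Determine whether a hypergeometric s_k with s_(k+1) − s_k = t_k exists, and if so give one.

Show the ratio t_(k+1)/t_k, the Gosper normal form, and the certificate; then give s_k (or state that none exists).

r(k) = 3*(6*k**2 + 26*k + 15)/(6*k**2 + 14*k - 5) after simplifying.
A = 3, B = 1, C = k**2 + 7*k/3 - 5/6.
Need (3)·f(k+1) − (1)·f(k) = k**2 + 7*k/3 - 5/6.
Bound: deg f ≤ 2.
Coefficient equations give f(k) = (3*k**2 - 2*k - 4)/6.
R(k) = B(k−1)·f(k)/C(k) = (3*k**2 - 2*k - 4)/(6*k**2 + 14*k - 5); s_k = R·t_k = 3**k*(-3*k**2 + 2*k + 4).
Δs = 3**k*(-6*k**2 - 14*k + 5), as required.

s_k = 3**k*(-3*k**2 + 2*k + 4)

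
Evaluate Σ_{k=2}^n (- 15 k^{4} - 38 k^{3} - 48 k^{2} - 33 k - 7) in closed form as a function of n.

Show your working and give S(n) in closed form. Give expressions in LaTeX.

Compute t_(k+1)/t_k: get (15*k**4 + 98*k**3 + 252*k**2 + 303*k + 141)/(15*k**4 + 38*k**3 + 48*k**2 + 33*k + 7).
So A=1 and B=1, with C=k**4 + 38*k**3/15 + 16*k**2/5 + 11*k/5 + 7/15.
Key eq: (1)·f(k+1) = (1)·f(k) + (k**4 + 38*k**3/15 + 16*k**2/5 + 11*k/5 + 7/15).
Bound: deg f ≤ 5.
Match coefficients ⇒ f(k) = k*(3*k**4 + 2*k**3 + 2*k**2 + 2*k - 2)/15.
Certificate R = B(k−1)f/C = k*(3*k**4 + 2*k**3 + 2*k**2 + 2*k - 2)/(15*k**4 + 38*k**3 + 48*k**2 + 33*k + 7) gives s_k = k*(-3*k**4 - 2*k**3 - 2*k**2 - 2*k + 2).
Δs = -15*k**4 - 38*k**3 - 48*k**2 - 33*k - 7, as required.
Telescope: S(n) = s_(n+1) − s_(2) = -3*n**5 - 17*n**4 - 40*n**3 - 50*n**2 - 31*n - 7 − (-148) = -3*n**5 - 17*n**4 - 40*n**3 - 50*n**2 - 31*n + 141.

S(n) = - 3 n^{5} - 17 n^{4} - 40 n^{3} - 50 n^{2} - 31 n + 141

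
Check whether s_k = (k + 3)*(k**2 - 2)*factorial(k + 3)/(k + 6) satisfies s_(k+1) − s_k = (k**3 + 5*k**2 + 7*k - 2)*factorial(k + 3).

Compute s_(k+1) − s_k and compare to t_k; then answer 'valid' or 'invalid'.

s_(k+1) = (k + 4)*(k**2 + 2*k - 1)*factorial(k + 4)/(k + 7)
s_(k+1) − s_k = (k**5 + 15*k**4 + 81*k**3 + 191*k**2 + 148*k - 54)*factorial(k + 3)/((k + 6)*(k + 7))
(s_(k+1) − s_k) − t_k = -3*(k**4 + 11*k**3 + 36*k**2 + 40*k - 10)*factorial(k + 3)/((k + 6)*(k + 7))

Invalid: residual -3*(k**4 + 11*k**3 + 36*k**2 + 40*k - 10)*factorial(k + 3)/((k + 6)*(k + 7)) ≠ 0.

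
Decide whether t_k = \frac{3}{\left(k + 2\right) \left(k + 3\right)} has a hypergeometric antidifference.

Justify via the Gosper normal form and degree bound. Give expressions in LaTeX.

Ratio r(k) = (k + 2)/(k + 4).
A = k + 2, B = k + 4, C = 1.
Set up (k + 2)·f(k+1) − (k + 3)·f(k) − (1) = 0.
Degrees (1,1,0) ⇒ d ≤ 1.
Match coefficients ⇒ f(k) = k/2.
Get s_k = R·t_k = 3*k/(2*(k + 2)) with R(k) = B(k−1)f(k)/C(k) = k*(k + 3)/2.
Δs = 3/(k**2 + 5*k + 6), as required.

Yes. s_k = \frac{3 k}{2 \left(k + 2\right)}.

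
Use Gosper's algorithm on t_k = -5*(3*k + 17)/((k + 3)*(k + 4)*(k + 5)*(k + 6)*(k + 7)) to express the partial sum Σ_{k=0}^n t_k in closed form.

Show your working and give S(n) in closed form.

r(k) = (k + 3)*(3*k + 20)/((k + 8)*(3*k + 17)) after simplifying.
So A=k + 3 and B=k + 8, with C=k + 17/3.
Need (k + 3)·f(k+1) − (k + 7)·f(k) = k + 17/3.
deg f ≤ 4 (via 1,1,1).
Solving with deg f ≤ 4: f(k) = k*(k + 5)*(k**2 + 13*k + 54)/216.
R(k) = B(k−1)·f(k)/C(k) = k*(k + 5)*(k + 7)*(k**2 + 13*k + 54)/(72*(3*k + 17)); s_k = R·t_k = 5*k*(-k**2 - 13*k - 54)/(72*(k**3 + 13*k**2 + 54*k + 72)).
Δs = 5*(-3*k - 17)/(k**5 + 25*k**4 + 245*k**3 + 1175*k**2 + 2754*k + 2520), as required.
Σ_(k=0)^n t_k = s_(n+1) − s_(0) = (5*(-n**3 - 16*n**2 - 83*n - 68)/(72*(n**3 + 16*n**2 + 83*n + 140))) − (0), i.e. 5*(-n**3 - 16*n**2 - 83*n - 68)/(72*(n**3 + 16*n**2 + 83*n + 140)).

S(n) = 5*(-n**3 - 16*n**2 - 83*n - 68)/(72*(n**3 + 16*n**2 + 83*n + 140))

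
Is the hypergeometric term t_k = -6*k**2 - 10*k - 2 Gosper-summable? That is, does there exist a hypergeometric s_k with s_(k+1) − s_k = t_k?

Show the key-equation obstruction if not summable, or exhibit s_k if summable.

r(k) = (3*k**2 + 11*k + 9)/(3*k**2 + 5*k + 1) after simplifying.
Normal form (A,B,C) = (1, 1, k**2 + 5*k/3 + 1/3).
Key eq: (1)·f(k+1) = (1)·f(k) + (k**2 + 5*k/3 + 1/3).
Bound: deg f ≤ 3.
Solving with deg f ≤ 3: f(k) = k*(k**2 + k - 1)/3.
Then R = B(k−1)f/C = k*(k**2 + k - 1)/(3*k**2 + 5*k + 1), so s_k = R(k)·t_k = 2*k*(-k**2 - k + 1).
Check: Δs_k = -6*k**2 - 10*k - 2. ✓

Yes. s_k = 2*k*(-k**2 - k + 1).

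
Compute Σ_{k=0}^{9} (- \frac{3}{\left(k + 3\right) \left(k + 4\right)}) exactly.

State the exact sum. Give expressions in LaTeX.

The ratio is (k + 3)/(k + 5).
A = k + 3, B = k + 5, C = 1.
f must satisfy (k + 3)·f(k+1) − (k + 4)·f(k) = 1.
d = 1 from the (1,1,0) case.
A polynomial solution: f(k) = k/3.
R(k) = B(k−1)·f(k)/C(k) = k*(k + 4)/3; s_k = R·t_k = -k/(k + 3).
Δs = -3/(k**2 + 7*k + 12), as required.
Sum = s_(10) − s_(0); s_(10) = -10/13, s_(0) = 0 ⇒ -10/13.

Σ = -10/13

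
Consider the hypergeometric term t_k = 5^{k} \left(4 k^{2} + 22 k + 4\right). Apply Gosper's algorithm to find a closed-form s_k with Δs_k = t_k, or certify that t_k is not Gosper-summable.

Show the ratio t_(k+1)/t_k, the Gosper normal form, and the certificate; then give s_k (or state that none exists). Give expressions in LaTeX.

s_k = 5^{k} \left(k^{2} + 3 k - 4\right)

Step 1: r(k) = 5*(2*k**2 + 15*k + 15)/(2*k**2 + 11*k + 2).
Take A(k)=5, B(k)=1, C(k)=k**2 + 11*k/2 + 1.
Set up (5)·f(k+1) − (1)·f(k) − (k**2 + 11*k/2 + 1) = 0.
From deg A=0, deg B=0, deg C=2: d=2.
Solve for f: f(k) = (k - 1)*(k + 4)/4 (degree 2 ≤ 2).
Then R = B(k−1)f/C = (k - 1)*(k + 4)/(2*(2*k**2 + 11*k + 2)), so s_k = R(k)·t_k = 5**k*(k**2 + 3*k - 4).
Check: Δs_k = 5**k*(4*k**2 + 22*k + 4). ✓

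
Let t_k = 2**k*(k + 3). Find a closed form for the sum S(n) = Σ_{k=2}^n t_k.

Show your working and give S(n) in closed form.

r(k) = 2*(k + 4)/(k + 3) after simplifying.
So A=2 and B=1, with C=k + 3.
Solve (2)·f(k+1) − (1)·f(k) = k + 3.
Degrees (0,0,1) ⇒ d ≤ 1.
Coefficient equations give f(k) = k + 1.
So s_k = (B(k−1)f/C)·t_k = ((k + 1)/(k + 3))·t_k = 2**k*(k + 1).
Check: Δs_k = 2**k*(k + 3). ✓
Telescope: S(n) = s_(n+1) − s_(2) = 2**(n + 1)*(n + 2) − (12) = 2*2**n*n + 4*2**n - 12.

S(n) = 2*2**n*n + 4*2**n - 12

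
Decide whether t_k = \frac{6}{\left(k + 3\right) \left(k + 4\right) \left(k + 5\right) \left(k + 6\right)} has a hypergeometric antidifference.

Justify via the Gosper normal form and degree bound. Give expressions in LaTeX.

Ratio r(k) = (k + 3)/(k + 7).
Factor: A=k + 3; B=k + 7; C=1.
f must satisfy (k + 3)·f(k+1) − (k + 6)·f(k) = 1.
Degrees (1,1,0) ⇒ d ≤ 3.
Match coefficients ⇒ f(k) = k*(k**2 + 12*k + 47)/180.
Then R = B(k−1)f/C = k*(k + 6)*(k**2 + 12*k + 47)/180, so s_k = R(k)·t_k = k*(k**2 + 12*k + 47)/(30*(k + 3)*(k + 4)*(k + 5)).
Check: Δs_k = 6/(k**4 + 18*k**3 + 119*k**2 + 342*k + 360). ✓

Yes. s_k = \frac{k \left(k^{2} + 12 k + 47\right)}{30 \left(k + 3\right) \left(k + 4\right) \left(k + 5\right)}.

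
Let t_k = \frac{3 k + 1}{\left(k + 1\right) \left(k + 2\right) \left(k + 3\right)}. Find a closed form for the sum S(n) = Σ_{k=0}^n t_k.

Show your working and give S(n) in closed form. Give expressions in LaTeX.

t_(k+1)/t_k = (k + 1)*(3*k + 4)/((k + 4)*(3*k + 1)).
So A=k + 1 and B=k + 4, with C=k + 1/3.
Set up (k + 1)·f(k+1) − (k + 3)·f(k) − (k + 1/3) = 0.
Bound: deg f ≤ 2.
Solve for f: f(k) = k**2/3 (degree 2 ≤ 2).
Get s_k = R·t_k = k**2/((k + 1)*(k + 2)) with R(k) = B(k−1)f(k)/C(k) = k**2*(k + 3)/(3*k + 1).
Check: Δs_k = (3*k + 1)/(k**3 + 6*k**2 + 11*k + 6). ✓
Σ_(k=0)^n t_k = s_(n+1) − s_(0) = ((n**2 + 2*n + 1)/(n**2 + 5*n + 6)) − (0), i.e. (n**2 + 2*n + 1)/(n**2 + 5*n + 6).

S(n) = \frac{n^{2} + 2 n + 1}{n^{2} + 5 n + 6}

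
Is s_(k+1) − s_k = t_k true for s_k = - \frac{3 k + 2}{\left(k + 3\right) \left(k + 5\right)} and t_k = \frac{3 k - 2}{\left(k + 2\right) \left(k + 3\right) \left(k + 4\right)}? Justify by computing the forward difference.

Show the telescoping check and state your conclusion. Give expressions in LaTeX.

s_(k+1) = (-3*k - 5)/((k + 4)*(k + 6))
s_(k+1) − s_k = (3*k**2 + 7*k - 27)/(k**4 + 18*k**3 + 119*k**2 + 342*k + 360)
(s_(k+1) − s_k) − t_k = 3*(-6*k**2 - 27*k + 2)/(k**5 + 20*k**4 + 155*k**3 + 580*k**2 + 1044*k + 720)

Invalid: residual \frac{3 \left(- 6 k^{2} - 27 k + 2\right)}{k^{5} + 20 k^{4} + 155 k^{3} + 580 k^{2} + 1044 k + 720} ≠ 0.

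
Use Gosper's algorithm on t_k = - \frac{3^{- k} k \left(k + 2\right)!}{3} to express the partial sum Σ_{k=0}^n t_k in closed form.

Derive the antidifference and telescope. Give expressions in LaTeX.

Compute t_(k+1)/t_k: get (k + 1)*(k + 3)/(3*k).
A = k/3 + 1, B = 1, C = k.
Key eq: (k/3 + 1)·f(k+1) = (1)·f(k) + (k).
Bound: deg f ≤ 0.
Solving with deg f ≤ 0: f(k) = 3.
Certificate R = B(k−1)f/C = 3/k gives s_k = -factorial(k + 2)/3**k.
Δs = -k*factorial(k + 2)/(3*3**k), as required.
Evaluate: s_(n+1) = -3**(-n - 1)*factorial(n + 3); subtract s_(0) = -2 ⇒ S(n) = 2 - factorial(n + 3)/(3*3**n).

S(n) = 2 - \frac{3^{- n} \left(n + 3\right)!}{3}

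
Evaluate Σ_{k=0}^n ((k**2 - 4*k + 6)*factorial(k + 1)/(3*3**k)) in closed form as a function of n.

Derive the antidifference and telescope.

S(n) = (12*3**n + n**3*factorial(n) - 7*n*factorial(n) - 6*factorial(n))/(3*3**n)

Step 1: r(k) = (k**3 - k + 6)/(3*(k**2 - 4*k + 6)).
Factor: A=k/3 + 2/3; B=1; C=k**2 - 4*k + 6.
Need (k/3 + 2/3)·f(k+1) − (1)·f(k) = k**2 - 4*k + 6.
d = 1 from the (1,0,2) case.
Match coefficients ⇒ f(k) = 3*(k - 4).
Get s_k = R·t_k = (k - 4)*factorial(k + 1)/3**k with R(k) = B(k−1)f(k)/C(k) = 3*(k - 4)/(k**2 - 4*k + 6).
s_(k+1) − s_k = (k**2 - 4*k + 6)*factorial(k + 1)/(3*3**k) = t_k.
Σ_(k=0)^n t_k = s_(n+1) − s_(0) = (3**(-n - 1)*(n - 3)*factorial(n + 2)) − (-4), i.e. (12*3**n + n**3*factorial(n) - 7*n*factorial(n) - 6*factorial(n))/(3*3**n).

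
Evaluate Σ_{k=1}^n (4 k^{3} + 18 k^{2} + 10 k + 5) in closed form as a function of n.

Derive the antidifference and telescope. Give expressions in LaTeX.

S(n) = n \left(n^{3} + 8 n^{2} + 15 n + 13\right)

r(k) = (4*k**3 + 30*k**2 + 58*k + 37)/(4*k**3 + 18*k**2 + 10*k + 5) after simplifying.
Factor: A=1; B=1; C=k**3 + 9*k**2/2 + 5*k/2 + 5/4.
Need (1)·f(k+1) − (1)·f(k) = k**3 + 9*k**2/2 + 5*k/2 + 5/4.
d = 4 from the (0,0,3) case.
Coefficient equations give f(k) = k*(k**3 + 4*k**2 - 3*k + 3)/4.
So s_k = (B(k−1)f/C)·t_k = (k*(k**3 + 4*k**2 - 3*k + 3)/(4*k**3 + 18*k**2 + 10*k + 5))·t_k = k*(k**3 + 4*k**2 - 3*k + 3).
Δs = 4*k**3 + 18*k**2 + 10*k + 5, as required.
s_(n+1) = n**4 + 8*n**3 + 15*n**2 + 13*n + 5 and s_(1) = 5, so S(n) = n*(n**3 + 8*n**2 + 15*n + 13).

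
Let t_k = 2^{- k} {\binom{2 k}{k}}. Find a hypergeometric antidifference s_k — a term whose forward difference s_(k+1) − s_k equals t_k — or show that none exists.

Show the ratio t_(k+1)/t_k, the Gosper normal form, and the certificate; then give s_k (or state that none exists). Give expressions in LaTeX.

not Gosper-summable; s_k does not exist

Ratio r(k) = (2*k + 1)/(k + 1).
Normal form (A,B,C) = (2*k + 1, k + 1, 1).
Set up (2*k + 1)·f(k+1) − (k)·f(k) − (1) = 0.
deg f ≤ -1 (via 1,1,0).
Negative degree bound (-1): no f exists, t_k not Gosper-summable.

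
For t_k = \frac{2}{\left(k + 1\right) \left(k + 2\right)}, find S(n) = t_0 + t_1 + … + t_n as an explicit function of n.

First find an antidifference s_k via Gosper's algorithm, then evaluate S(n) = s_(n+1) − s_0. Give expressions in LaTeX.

S(n) = \frac{2 \left(n + 1\right)}{n + 2}

Ratio r(k) = (k + 1)/(k + 3).
Gosper form: A/B · C(k+1)/C(k) with A=k + 1, B=k + 3, C=1.
Need (k + 1)·f(k+1) − (k + 2)·f(k) = 1.
d = 1 from the (1,1,0) case.
Match coefficients ⇒ f(k) = k.
Then R = B(k−1)f/C = k*(k + 2), so s_k = R(k)·t_k = 2*k/(k + 1).
s_(k+1) − s_k = 2/(k**2 + 3*k + 2) = t_k.
Evaluate: s_(n+1) = 2*(n + 1)/(n + 2); subtract s_(0) = 0 ⇒ S(n) = 2*(n + 1)/(n + 2).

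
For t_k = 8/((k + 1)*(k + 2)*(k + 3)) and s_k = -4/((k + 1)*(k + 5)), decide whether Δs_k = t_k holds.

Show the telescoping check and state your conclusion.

s_(k+1) = -4/((k + 2)*(k + 6))
s_(k+1) − s_k = 4*(2*k + 7)/(k**4 + 14*k**3 + 65*k**2 + 112*k + 60)
(s_(k+1) − s_k) − t_k = 12*(-3*k - 13)/(k**5 + 17*k**4 + 107*k**3 + 307*k**2 + 396*k + 180)

Invalid: residual 12*(-3*k - 13)/(k**5 + 17*k**4 + 107*k**3 + 307*k**2 + 396*k + 180) ≠ 0.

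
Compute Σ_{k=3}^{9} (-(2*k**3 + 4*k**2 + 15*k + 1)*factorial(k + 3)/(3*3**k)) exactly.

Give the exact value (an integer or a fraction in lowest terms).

Σ = -4638149360/243

Ratio r(k) = (2*k**4 + 18*k**3 + 69*k**2 + 138*k + 88)/(3*(2*k**3 + 4*k**2 + 15*k + 1)).
Gosper form: A/B · C(k+1)/C(k) with A=k/3 + 4/3, B=1, C=k**3 + 2*k**2 + 15*k/2 + 1/2.
Key eq: (k/3 + 4/3)·f(k+1) = (1)·f(k) + (k**3 + 2*k**2 + 15*k/2 + 1/2).
d = 2 from the (1,0,3) case.
Solve for f: f(k) = 3*(2*k**2 - 2*k + 1)/2 (degree 2 ≤ 2).
Get s_k = R·t_k = -(2*k**2 - 2*k + 1)*factorial(k + 3)/3**k with R(k) = B(k−1)f(k)/C(k) = 3*(2*k**2 - 2*k + 1)/(2*k**3 + 4*k**2 + 15*k + 1).
Δs = -(2*k**3 + 4*k**2 + 15*k + 1)*factorial(k + 3)/(3*3**k), as required.
Telescoping: Σ = s_(10) − s_(3) = -4638233600/243 − (-1040/3) = -4638149360/243.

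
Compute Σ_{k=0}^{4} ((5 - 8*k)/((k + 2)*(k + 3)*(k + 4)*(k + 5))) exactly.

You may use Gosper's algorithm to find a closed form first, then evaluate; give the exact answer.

The ratio is (k + 2)*(8*k + 3)/((k + 6)*(8*k - 5)).
A = k + 2, B = k + 6, C = k - 5/8.
Need (k + 2)·f(k+1) − (k + 5)·f(k) = k - 5/8.
d = 3 from the (1,1,1) case.
Solving with deg f ≤ 3: f(k) = k*(k - 5)*(k + 14)/192.
R(k) = B(k−1)·f(k)/C(k) = k*(k - 5)*(k + 5)*(k + 14)/(24*(8*k - 5)); s_k = R·t_k = k*(-k**2 - 9*k + 70)/(24*(k + 2)*(k + 3)*(k + 4)).
Δs = (5 - 8*k)/(k**4 + 14*k**3 + 71*k**2 + 154*k + 120), as required.
Sum = s_(5) − s_(0); s_(5) = 0, s_(0) = 0 ⇒ 0.

Σ = 0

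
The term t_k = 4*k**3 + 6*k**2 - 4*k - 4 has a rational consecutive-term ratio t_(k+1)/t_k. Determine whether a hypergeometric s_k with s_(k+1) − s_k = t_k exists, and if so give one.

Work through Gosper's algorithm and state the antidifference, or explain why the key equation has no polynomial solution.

r(k) = (2*k**3 + 9*k**2 + 10*k + 1)/(2*k**3 + 3*k**2 - 2*k - 2) after simplifying.
So A=1 and B=1, with C=k**3 + 3*k**2/2 - k - 1.
Set up (1)·f(k+1) − (1)·f(k) − (k**3 + 3*k**2/2 - k - 1) = 0.
d = 4 from the (0,0,3) case.
Match coefficients ⇒ f(k) = k*(k**3 - 4*k - 1)/4.
R(k) = B(k−1)·f(k)/C(k) = k*(k**3 - 4*k - 1)/(2*(2*k**3 + 3*k**2 - 2*k - 2)); s_k = R·t_k = k*(k**3 - 4*k - 1).
s_(k+1) − s_k = 4*k**3 + 6*k**2 - 4*k - 4 = t_k.

s_k = k*(k**3 - 4*k - 1)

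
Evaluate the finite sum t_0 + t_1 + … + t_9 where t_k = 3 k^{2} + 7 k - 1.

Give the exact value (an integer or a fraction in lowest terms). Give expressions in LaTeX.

t_(k+1)/t_k = (3*k**2 + 13*k + 9)/(3*k**2 + 7*k - 1).
Take A(k)=1, B(k)=1, C(k)=k**2 + 7*k/3 - 1/3.
f must satisfy (1)·f(k+1) − (1)·f(k) = k**2 + 7*k/3 - 1/3.
d = 3 from the (0,0,2) case.
Solving with deg f ≤ 3: f(k) = k*(k**2 + 2*k - 4)/3.
Certificate R = B(k−1)f/C = k*(k**2 + 2*k - 4)/(3*k**2 + 7*k - 1) gives s_k = k*(k**2 + 2*k - 4).
Check: Δs_k = 3*k**2 + 7*k - 1. ✓
Telescoping: Σ = s_(10) − s_(0) = 1160 − (0) = 1160.

Σ = 1160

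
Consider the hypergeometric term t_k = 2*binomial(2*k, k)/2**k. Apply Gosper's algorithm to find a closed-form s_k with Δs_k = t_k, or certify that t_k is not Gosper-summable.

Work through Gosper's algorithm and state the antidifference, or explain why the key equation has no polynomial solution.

t_(k+1)/t_k = (2*k + 1)/(k + 1).
Factor: A=2*k + 1; B=k + 1; C=1.
Solve (2*k + 1)·f(k+1) − (k)·f(k) = 1.
Bound: deg f ≤ -1.
Bound -1 < 0, so the key equation has no polynomial solution.

not Gosper-summable; s_k does not exist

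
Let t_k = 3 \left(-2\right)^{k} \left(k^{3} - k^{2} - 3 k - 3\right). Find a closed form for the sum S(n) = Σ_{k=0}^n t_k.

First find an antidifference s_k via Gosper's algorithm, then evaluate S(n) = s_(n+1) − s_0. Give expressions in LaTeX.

S(n) = - \left(-2\right)^{n + 1} n^{3} + \left(-2\right)^{n + 3} n + \left(-2\right)^{n + 3} - 1

Ratio r(k) = 2*(-k**3 - 2*k**2 + 2*k + 6)/(k**3 - k**2 - 3*k - 3).
A = -2, B = 1, C = k**3 - k**2 - 3*k - 3.
f must satisfy (-2)·f(k+1) − (1)·f(k) = k**3 - k**2 - 3*k - 3.
Degrees (0,0,3) ⇒ d ≤ 3.
Solve for f: f(k) = -(k**3 - 3*k**2 - k - 1)/3 (degree 3 ≤ 3).
Then R = B(k−1)f/C = -(k**3 - 3*k**2 - k - 1)/(3*(k**3 - k**2 - 3*k - 3)), so s_k = R(k)·t_k = (-2)**k*(-k**3 + 3*k**2 + k + 1).
s_(k+1) − s_k = 3*(-2)**k*(k**3 - k**2 - 3*k - 3) = t_k.
Evaluate: s_(n+1) = (-2)**(n + 1)*(-n**3 + 4*n + 4); subtract s_(0) = 1 ⇒ S(n) = -(-2)**(n + 1)*n**3 + (-2)**(n + 3)*n + (-2)**(n + 3) - 1.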